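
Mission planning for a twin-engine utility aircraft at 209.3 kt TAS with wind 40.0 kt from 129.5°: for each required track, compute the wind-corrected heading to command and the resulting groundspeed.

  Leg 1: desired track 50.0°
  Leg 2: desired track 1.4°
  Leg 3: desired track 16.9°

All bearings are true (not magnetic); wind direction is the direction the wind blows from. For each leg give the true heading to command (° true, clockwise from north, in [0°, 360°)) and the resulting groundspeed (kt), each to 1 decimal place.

Leg 1: desired track 50.0°; wind correction +10.8° → command heading 60.8°, groundspeed 198.3 kt
Leg 2: desired track 1.4°; wind correction +8.6° → command heading 10.0°, groundspeed 231.6 kt
Leg 3: desired track 16.9°; wind correction +10.2° → command heading 27.1°, groundspeed 221.4 kt

Leg 1: heading=60.8°, groundspeed=198.3 kt
Leg 2: heading=10.0°, groundspeed=231.6 kt
Leg 3: heading=27.1°, groundspeed=221.4 kt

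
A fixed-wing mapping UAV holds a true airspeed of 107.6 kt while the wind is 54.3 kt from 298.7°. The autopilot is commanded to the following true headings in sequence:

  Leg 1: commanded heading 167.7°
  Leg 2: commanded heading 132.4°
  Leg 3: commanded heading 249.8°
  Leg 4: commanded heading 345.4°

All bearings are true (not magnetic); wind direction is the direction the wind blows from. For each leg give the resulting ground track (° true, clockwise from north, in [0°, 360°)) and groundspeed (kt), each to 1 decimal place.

Leg 1: heading 167.7°; drift -16.0° → track 151.7°, groundspeed 149.0 kt
Leg 2: heading 132.4°; drift -4.6° → track 127.8°, groundspeed 160.9 kt
Leg 3: heading 249.8°; drift -29.6° → track 220.2°, groundspeed 82.7 kt
Leg 4: heading 345.4°; drift +29.3° → track 14.7°, groundspeed 80.7 kt

Leg 1: track=151.7°, groundspeed=149.0 kt
Leg 2: track=127.8°, groundspeed=160.9 kt
Leg 3: track=220.2°, groundspeed=82.7 kt
Leg 4: track=14.7°, groundspeed=80.7 kt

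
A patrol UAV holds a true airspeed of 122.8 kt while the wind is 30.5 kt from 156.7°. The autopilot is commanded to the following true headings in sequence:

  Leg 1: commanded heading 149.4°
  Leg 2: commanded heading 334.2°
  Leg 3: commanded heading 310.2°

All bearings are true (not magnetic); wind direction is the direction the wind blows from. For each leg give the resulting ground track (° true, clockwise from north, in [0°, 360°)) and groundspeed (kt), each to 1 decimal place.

Leg 1: heading 149.4°; drift -2.4° → track 147.0°, groundspeed 92.6 kt
Leg 2: heading 334.2°; drift +0.5° → track 334.7°, groundspeed 153.3 kt
Leg 3: heading 310.2°; drift +5.2° → track 315.4°, groundspeed 150.7 kt

Leg 1: track=147.0°, groundspeed=92.6 kt
Leg 2: track=334.7°, groundspeed=153.3 kt
Leg 3: track=315.4°, groundspeed=150.7 kt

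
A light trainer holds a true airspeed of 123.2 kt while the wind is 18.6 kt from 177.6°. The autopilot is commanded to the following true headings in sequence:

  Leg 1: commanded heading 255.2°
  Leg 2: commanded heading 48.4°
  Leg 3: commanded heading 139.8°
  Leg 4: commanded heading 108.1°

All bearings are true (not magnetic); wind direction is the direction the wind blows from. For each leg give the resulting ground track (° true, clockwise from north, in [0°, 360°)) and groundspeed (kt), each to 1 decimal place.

Leg 1: track=263.9°, groundspeed=120.6 kt
Leg 2: track=42.3°, groundspeed=135.7 kt
Leg 3: track=133.8°, groundspeed=109.1 kt
Leg 4: track=99.6°, groundspeed=118.0 kt

Leg 1: heading 255.2°; drift +8.7° → track 263.9°, groundspeed 120.6 kt
Leg 2: heading 48.4°; drift -6.1° → track 42.3°, groundspeed 135.7 kt
Leg 3: heading 139.8°; drift -6.0° → track 133.8°, groundspeed 109.1 kt
Leg 4: heading 108.1°; drift -8.5° → track 99.6°, groundspeed 118.0 kt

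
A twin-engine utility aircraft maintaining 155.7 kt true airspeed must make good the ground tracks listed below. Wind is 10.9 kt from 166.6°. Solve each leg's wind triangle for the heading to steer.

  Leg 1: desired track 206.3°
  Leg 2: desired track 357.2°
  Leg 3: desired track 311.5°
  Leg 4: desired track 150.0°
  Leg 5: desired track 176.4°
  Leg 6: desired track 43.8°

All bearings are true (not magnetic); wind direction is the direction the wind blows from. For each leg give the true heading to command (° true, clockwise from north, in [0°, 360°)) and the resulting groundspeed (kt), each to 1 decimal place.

Leg 1: desired track 206.3°; wind correction -2.6° → command heading 203.7°, groundspeed 147.2 kt
Leg 2: desired track 357.2°; wind correction +0.7° → command heading 357.9°, groundspeed 166.4 kt
Leg 3: desired track 311.5°; wind correction -2.3° → command heading 309.2°, groundspeed 164.5 kt
Leg 4: desired track 150.0°; wind correction +1.1° → command heading 151.1°, groundspeed 145.2 kt
Leg 5: desired track 176.4°; wind correction -0.7° → command heading 175.7°, groundspeed 144.9 kt
Leg 6: desired track 43.8°; wind correction +3.4° → command heading 47.2°, groundspeed 161.3 kt

Leg 1: heading=203.7°, groundspeed=147.2 kt
Leg 2: heading=357.9°, groundspeed=166.4 kt
Leg 3: heading=309.2°, groundspeed=164.5 kt
Leg 4: heading=151.1°, groundspeed=145.2 kt
Leg 5: heading=175.7°, groundspeed=144.9 kt
Leg 6: heading=47.2°, groundspeed=161.3 kt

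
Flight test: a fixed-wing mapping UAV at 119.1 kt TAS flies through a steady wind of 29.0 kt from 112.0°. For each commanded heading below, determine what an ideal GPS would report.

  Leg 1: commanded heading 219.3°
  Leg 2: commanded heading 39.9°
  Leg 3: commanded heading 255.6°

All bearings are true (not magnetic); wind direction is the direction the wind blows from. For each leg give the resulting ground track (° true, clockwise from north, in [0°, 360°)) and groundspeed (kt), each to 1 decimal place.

Leg 1: heading 219.3°; drift +12.2° → track 231.5°, groundspeed 130.7 kt
Leg 2: heading 39.9°; drift -14.1° → track 25.8°, groundspeed 113.6 kt
Leg 3: heading 255.6°; drift +6.9° → track 262.5°, groundspeed 143.5 kt

Leg 1: track=231.5°, groundspeed=130.7 kt
Leg 2: track=25.8°, groundspeed=113.6 kt
Leg 3: track=262.5°, groundspeed=143.5 kt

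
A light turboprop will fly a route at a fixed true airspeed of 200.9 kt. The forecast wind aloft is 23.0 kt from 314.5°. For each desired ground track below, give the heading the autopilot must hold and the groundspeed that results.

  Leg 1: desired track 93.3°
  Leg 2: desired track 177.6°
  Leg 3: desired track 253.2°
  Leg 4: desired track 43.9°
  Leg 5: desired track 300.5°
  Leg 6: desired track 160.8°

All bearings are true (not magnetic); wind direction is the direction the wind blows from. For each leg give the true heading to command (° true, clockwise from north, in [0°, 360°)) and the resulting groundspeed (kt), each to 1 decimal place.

Leg 1: heading=89.0°, groundspeed=217.6 kt
Leg 2: heading=182.1°, groundspeed=217.1 kt
Leg 3: heading=259.0°, groundspeed=188.8 kt
Leg 4: heading=37.3°, groundspeed=199.3 kt
Leg 5: heading=302.1°, groundspeed=178.5 kt
Leg 6: heading=163.7°, groundspeed=221.3 kt

Leg 1: desired track 93.3°; wind correction -4.3° → command heading 89.0°, groundspeed 217.6 kt
Leg 2: desired track 177.6°; wind correction +4.5° → command heading 182.1°, groundspeed 217.1 kt
Leg 3: desired track 253.2°; wind correction +5.8° → command heading 259.0°, groundspeed 188.8 kt
Leg 4: desired track 43.9°; wind correction -6.6° → command heading 37.3°, groundspeed 199.3 kt
Leg 5: desired track 300.5°; wind correction +1.6° → command heading 302.1°, groundspeed 178.5 kt
Leg 6: desired track 160.8°; wind correction +2.9° → command heading 163.7°, groundspeed 221.3 kt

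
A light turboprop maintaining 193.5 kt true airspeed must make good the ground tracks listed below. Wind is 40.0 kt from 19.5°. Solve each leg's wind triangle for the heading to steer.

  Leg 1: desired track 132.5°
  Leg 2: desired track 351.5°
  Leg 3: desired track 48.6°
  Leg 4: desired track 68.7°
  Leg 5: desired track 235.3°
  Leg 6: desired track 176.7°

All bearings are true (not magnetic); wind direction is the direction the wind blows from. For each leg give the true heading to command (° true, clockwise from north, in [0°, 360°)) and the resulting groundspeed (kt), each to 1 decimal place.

Leg 1: heading=121.5°, groundspeed=205.6 kt
Leg 2: heading=357.1°, groundspeed=157.3 kt
Leg 3: heading=42.8°, groundspeed=157.6 kt
Leg 4: heading=59.7°, groundspeed=165.0 kt
Leg 5: heading=242.2°, groundspeed=224.5 kt
Leg 6: heading=172.1°, groundspeed=229.8 kt

Leg 1: desired track 132.5°; wind correction -11.0° → command heading 121.5°, groundspeed 205.6 kt
Leg 2: desired track 351.5°; wind correction +5.6° → command heading 357.1°, groundspeed 157.3 kt
Leg 3: desired track 48.6°; wind correction -5.8° → command heading 42.8°, groundspeed 157.6 kt
Leg 4: desired track 68.7°; wind correction -9.0° → command heading 59.7°, groundspeed 165.0 kt
Leg 5: desired track 235.3°; wind correction +6.9° → command heading 242.2°, groundspeed 224.5 kt
Leg 6: desired track 176.7°; wind correction -4.6° → command heading 172.1°, groundspeed 229.8 kt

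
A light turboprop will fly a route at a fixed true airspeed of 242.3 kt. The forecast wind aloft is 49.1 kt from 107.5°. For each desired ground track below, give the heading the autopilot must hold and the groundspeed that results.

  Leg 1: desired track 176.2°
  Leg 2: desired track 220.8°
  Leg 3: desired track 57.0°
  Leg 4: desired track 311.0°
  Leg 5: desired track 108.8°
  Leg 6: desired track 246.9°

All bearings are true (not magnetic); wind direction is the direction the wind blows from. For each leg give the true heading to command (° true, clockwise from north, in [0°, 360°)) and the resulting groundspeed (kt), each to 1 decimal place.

Leg 1: heading=165.3°, groundspeed=220.1 kt
Leg 2: heading=210.1°, groundspeed=257.5 kt
Leg 3: heading=66.0°, groundspeed=208.1 kt
Leg 4: heading=315.6°, groundspeed=286.5 kt
Leg 5: heading=108.5°, groundspeed=193.2 kt
Leg 6: heading=239.3°, groundspeed=277.5 kt

Leg 1: desired track 176.2°; wind correction -10.9° → command heading 165.3°, groundspeed 220.1 kt
Leg 2: desired track 220.8°; wind correction -10.7° → command heading 210.1°, groundspeed 257.5 kt
Leg 3: desired track 57.0°; wind correction +9.0° → command heading 66.0°, groundspeed 208.1 kt
Leg 4: desired track 311.0°; wind correction +4.6° → command heading 315.6°, groundspeed 286.5 kt
Leg 5: desired track 108.8°; wind correction -0.3° → command heading 108.5°, groundspeed 193.2 kt
Leg 6: desired track 246.9°; wind correction -7.6° → command heading 239.3°, groundspeed 277.5 kt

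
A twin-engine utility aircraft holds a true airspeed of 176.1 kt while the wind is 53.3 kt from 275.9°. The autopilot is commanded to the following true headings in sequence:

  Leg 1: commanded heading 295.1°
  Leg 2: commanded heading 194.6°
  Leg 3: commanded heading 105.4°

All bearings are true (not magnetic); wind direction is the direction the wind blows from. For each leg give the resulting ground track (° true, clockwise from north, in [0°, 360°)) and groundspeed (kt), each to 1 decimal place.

Leg 1: heading 295.1°; drift +7.9° → track 303.0°, groundspeed 127.0 kt
Leg 2: heading 194.6°; drift -17.4° → track 177.2°, groundspeed 176.1 kt
Leg 3: heading 105.4°; drift -2.2° → track 103.2°, groundspeed 228.8 kt

Leg 1: track=303.0°, groundspeed=127.0 kt
Leg 2: track=177.2°, groundspeed=176.1 kt
Leg 3: track=103.2°, groundspeed=228.8 kt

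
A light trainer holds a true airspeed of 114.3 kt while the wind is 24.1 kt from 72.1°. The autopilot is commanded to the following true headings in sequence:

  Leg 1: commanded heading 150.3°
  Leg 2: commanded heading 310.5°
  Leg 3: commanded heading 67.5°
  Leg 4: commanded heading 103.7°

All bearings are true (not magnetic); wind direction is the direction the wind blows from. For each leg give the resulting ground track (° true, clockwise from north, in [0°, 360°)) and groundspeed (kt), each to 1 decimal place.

Leg 1: track=162.5°, groundspeed=111.9 kt
Leg 2: track=301.3°, groundspeed=128.6 kt
Leg 3: track=66.3°, groundspeed=90.3 kt
Leg 4: track=111.4°, groundspeed=94.6 kt

Leg 1: heading 150.3°; drift +12.2° → track 162.5°, groundspeed 111.9 kt
Leg 2: heading 310.5°; drift -9.2° → track 301.3°, groundspeed 128.6 kt
Leg 3: heading 67.5°; drift -1.2° → track 66.3°, groundspeed 90.3 kt
Leg 4: heading 103.7°; drift +7.7° → track 111.4°, groundspeed 94.6 kt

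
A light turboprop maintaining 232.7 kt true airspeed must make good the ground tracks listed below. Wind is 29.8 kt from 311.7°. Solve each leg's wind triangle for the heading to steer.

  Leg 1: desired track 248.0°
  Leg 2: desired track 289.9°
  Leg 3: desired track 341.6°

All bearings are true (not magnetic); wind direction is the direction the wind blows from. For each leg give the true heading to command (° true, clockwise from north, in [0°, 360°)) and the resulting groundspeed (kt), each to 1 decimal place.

Leg 1: heading=254.6°, groundspeed=218.0 kt
Leg 2: heading=292.6°, groundspeed=204.8 kt
Leg 3: heading=337.9°, groundspeed=206.4 kt

Leg 1: desired track 248.0°; wind correction +6.6° → command heading 254.6°, groundspeed 218.0 kt
Leg 2: desired track 289.9°; wind correction +2.7° → command heading 292.6°, groundspeed 204.8 kt
Leg 3: desired track 341.6°; wind correction -3.7° → command heading 337.9°, groundspeed 206.4 kt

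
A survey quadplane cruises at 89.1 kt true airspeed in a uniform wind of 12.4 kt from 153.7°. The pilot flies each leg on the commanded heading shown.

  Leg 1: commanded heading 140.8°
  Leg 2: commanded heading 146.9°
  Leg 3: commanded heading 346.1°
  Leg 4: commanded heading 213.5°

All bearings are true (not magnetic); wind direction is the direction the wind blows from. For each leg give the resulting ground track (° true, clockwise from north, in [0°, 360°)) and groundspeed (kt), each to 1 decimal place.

Leg 1: track=138.7°, groundspeed=77.1 kt
Leg 2: track=145.8°, groundspeed=76.8 kt
Leg 3: track=344.6°, groundspeed=101.2 kt
Leg 4: track=220.9°, groundspeed=83.6 kt

Leg 1: heading 140.8°; drift -2.1° → track 138.7°, groundspeed 77.1 kt
Leg 2: heading 146.9°; drift -1.1° → track 145.8°, groundspeed 76.8 kt
Leg 3: heading 346.1°; drift -1.5° → track 344.6°, groundspeed 101.2 kt
Leg 4: heading 213.5°; drift +7.4° → track 220.9°, groundspeed 83.6 kt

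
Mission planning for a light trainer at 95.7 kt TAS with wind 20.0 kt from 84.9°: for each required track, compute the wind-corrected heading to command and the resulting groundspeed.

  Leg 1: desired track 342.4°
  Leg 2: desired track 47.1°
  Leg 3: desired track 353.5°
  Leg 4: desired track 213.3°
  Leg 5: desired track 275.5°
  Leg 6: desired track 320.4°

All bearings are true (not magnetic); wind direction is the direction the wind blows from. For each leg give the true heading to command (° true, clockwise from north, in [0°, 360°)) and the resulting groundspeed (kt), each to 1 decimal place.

Leg 1: desired track 342.4°; wind correction +11.8° → command heading 354.2°, groundspeed 98.0 kt
Leg 2: desired track 47.1°; wind correction +7.4° → command heading 54.5°, groundspeed 79.1 kt
Leg 3: desired track 353.5°; wind correction +12.1° → command heading 5.6°, groundspeed 94.1 kt
Leg 4: desired track 213.3°; wind correction -9.4° → command heading 203.9°, groundspeed 106.8 kt
Leg 5: desired track 275.5°; wind correction +2.2° → command heading 277.7°, groundspeed 115.3 kt
Leg 6: desired track 320.4°; wind correction +9.9° → command heading 330.3°, groundspeed 105.6 kt

Leg 1: heading=354.2°, groundspeed=98.0 kt
Leg 2: heading=54.5°, groundspeed=79.1 kt
Leg 3: heading=5.6°, groundspeed=94.1 kt
Leg 4: heading=203.9°, groundspeed=106.8 kt
Leg 5: heading=277.7°, groundspeed=115.3 kt
Leg 6: heading=330.3°, groundspeed=105.6 kt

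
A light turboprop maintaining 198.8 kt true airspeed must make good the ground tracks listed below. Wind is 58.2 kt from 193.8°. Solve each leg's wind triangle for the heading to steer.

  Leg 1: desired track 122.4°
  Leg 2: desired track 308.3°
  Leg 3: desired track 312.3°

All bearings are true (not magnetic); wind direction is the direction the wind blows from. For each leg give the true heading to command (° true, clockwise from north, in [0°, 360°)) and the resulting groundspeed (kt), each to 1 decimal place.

Leg 1: desired track 122.4°; wind correction +16.1° → command heading 138.5°, groundspeed 172.4 kt
Leg 2: desired track 308.3°; wind correction -15.4° → command heading 292.9°, groundspeed 215.8 kt
Leg 3: desired track 312.3°; wind correction -14.9° → command heading 297.4°, groundspeed 219.9 kt

Leg 1: heading=138.5°, groundspeed=172.4 kt
Leg 2: heading=292.9°, groundspeed=215.8 kt
Leg 3: heading=297.4°, groundspeed=219.9 kt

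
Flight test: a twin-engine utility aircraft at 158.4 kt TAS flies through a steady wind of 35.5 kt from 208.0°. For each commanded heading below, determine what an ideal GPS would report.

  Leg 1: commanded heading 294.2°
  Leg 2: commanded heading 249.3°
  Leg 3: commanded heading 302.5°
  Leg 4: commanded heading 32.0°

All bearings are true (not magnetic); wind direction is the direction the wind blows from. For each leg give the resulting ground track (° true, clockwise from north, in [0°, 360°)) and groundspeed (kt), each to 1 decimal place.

Leg 1: track=307.0°, groundspeed=160.0 kt
Leg 2: track=259.4°, groundspeed=133.8 kt
Leg 3: track=314.9°, groundspeed=165.0 kt
Leg 4: track=31.3°, groundspeed=193.8 kt

Leg 1: heading 294.2°; drift +12.8° → track 307.0°, groundspeed 160.0 kt
Leg 2: heading 249.3°; drift +10.1° → track 259.4°, groundspeed 133.8 kt
Leg 3: heading 302.5°; drift +12.4° → track 314.9°, groundspeed 165.0 kt
Leg 4: heading 32.0°; drift -0.7° → track 31.3°, groundspeed 193.8 kt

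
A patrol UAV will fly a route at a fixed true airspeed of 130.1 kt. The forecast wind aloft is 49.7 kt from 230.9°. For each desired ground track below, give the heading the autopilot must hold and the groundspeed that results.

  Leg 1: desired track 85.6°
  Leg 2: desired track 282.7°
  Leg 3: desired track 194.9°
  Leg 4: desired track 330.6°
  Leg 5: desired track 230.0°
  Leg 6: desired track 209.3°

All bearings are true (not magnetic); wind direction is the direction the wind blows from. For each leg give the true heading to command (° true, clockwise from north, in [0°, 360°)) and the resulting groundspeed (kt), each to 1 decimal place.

Leg 1: desired track 85.6°; wind correction +12.6° → command heading 98.2°, groundspeed 167.8 kt
Leg 2: desired track 282.7°; wind correction -17.5° → command heading 265.2°, groundspeed 93.4 kt
Leg 3: desired track 194.9°; wind correction +13.0° → command heading 207.9°, groundspeed 86.6 kt
Leg 4: desired track 330.6°; wind correction -22.1° → command heading 308.5°, groundspeed 128.9 kt
Leg 5: desired track 230.0°; wind correction +0.3° → command heading 230.3°, groundspeed 80.4 kt
Leg 6: desired track 209.3°; wind correction +8.1° → command heading 217.4°, groundspeed 82.6 kt

Leg 1: heading=98.2°, groundspeed=167.8 kt
Leg 2: heading=265.2°, groundspeed=93.4 kt
Leg 3: heading=207.9°, groundspeed=86.6 kt
Leg 4: heading=308.5°, groundspeed=128.9 kt
Leg 5: heading=230.3°, groundspeed=80.4 kt
Leg 6: heading=217.4°, groundspeed=82.6 kt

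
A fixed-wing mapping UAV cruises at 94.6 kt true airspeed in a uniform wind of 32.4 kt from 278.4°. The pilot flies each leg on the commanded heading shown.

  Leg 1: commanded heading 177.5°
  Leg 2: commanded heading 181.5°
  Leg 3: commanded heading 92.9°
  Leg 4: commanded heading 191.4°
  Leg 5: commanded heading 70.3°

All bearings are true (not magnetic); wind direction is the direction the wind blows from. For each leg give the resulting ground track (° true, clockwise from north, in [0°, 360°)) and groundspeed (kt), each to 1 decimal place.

Leg 1: heading 177.5°; drift -17.5° → track 160.0°, groundspeed 105.6 kt
Leg 2: heading 181.5°; drift -18.1° → track 163.4°, groundspeed 103.6 kt
Leg 3: heading 92.9°; drift +1.4° → track 94.3°, groundspeed 126.9 kt
Leg 4: heading 191.4°; drift -19.2° → track 172.2°, groundspeed 98.4 kt
Leg 5: heading 70.3°; drift +7.1° → track 77.4°, groundspeed 124.1 kt

Leg 1: track=160.0°, groundspeed=105.6 kt
Leg 2: track=163.4°, groundspeed=103.6 kt
Leg 3: track=94.3°, groundspeed=126.9 kt
Leg 4: track=172.2°, groundspeed=98.4 kt
Leg 5: track=77.4°, groundspeed=124.1 kt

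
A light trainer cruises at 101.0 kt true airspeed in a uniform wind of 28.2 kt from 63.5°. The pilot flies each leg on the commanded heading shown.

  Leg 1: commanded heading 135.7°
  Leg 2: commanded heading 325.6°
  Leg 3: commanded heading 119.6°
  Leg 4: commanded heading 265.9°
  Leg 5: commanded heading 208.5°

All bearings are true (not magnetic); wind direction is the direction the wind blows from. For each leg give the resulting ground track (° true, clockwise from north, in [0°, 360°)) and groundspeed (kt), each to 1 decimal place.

Leg 1: track=151.9°, groundspeed=96.2 kt
Leg 2: track=310.7°, groundspeed=108.5 kt
Leg 3: track=134.9°, groundspeed=88.4 kt
Leg 4: track=261.1°, groundspeed=127.5 kt
Leg 5: track=215.9°, groundspeed=125.1 kt

Leg 1: heading 135.7°; drift +16.2° → track 151.9°, groundspeed 96.2 kt
Leg 2: heading 325.6°; drift -14.9° → track 310.7°, groundspeed 108.5 kt
Leg 3: heading 119.6°; drift +15.3° → track 134.9°, groundspeed 88.4 kt
Leg 4: heading 265.9°; drift -4.8° → track 261.1°, groundspeed 127.5 kt
Leg 5: heading 208.5°; drift +7.4° → track 215.9°, groundspeed 125.1 kt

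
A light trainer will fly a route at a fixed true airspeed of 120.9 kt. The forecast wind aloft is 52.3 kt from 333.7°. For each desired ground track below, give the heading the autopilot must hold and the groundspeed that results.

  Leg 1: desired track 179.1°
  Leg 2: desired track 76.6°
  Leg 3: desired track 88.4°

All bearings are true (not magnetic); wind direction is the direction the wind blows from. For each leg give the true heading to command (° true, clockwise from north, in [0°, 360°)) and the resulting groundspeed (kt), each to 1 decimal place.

Leg 1: desired track 179.1°; wind correction +10.7° → command heading 189.8°, groundspeed 166.0 kt
Leg 2: desired track 76.6°; wind correction -24.9° → command heading 51.7°, groundspeed 121.3 kt
Leg 3: desired track 88.4°; wind correction -23.1° → command heading 65.3°, groundspeed 133.0 kt

Leg 1: heading=189.8°, groundspeed=166.0 kt
Leg 2: heading=51.7°, groundspeed=121.3 kt
Leg 3: heading=65.3°, groundspeed=133.0 kt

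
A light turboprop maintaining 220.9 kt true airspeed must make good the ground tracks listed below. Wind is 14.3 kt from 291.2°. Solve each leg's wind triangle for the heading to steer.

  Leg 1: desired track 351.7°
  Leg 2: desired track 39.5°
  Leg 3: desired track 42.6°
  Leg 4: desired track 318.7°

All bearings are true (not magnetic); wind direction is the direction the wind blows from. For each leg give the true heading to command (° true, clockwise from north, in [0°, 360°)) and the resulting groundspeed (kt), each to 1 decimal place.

Leg 1: desired track 351.7°; wind correction -3.2° → command heading 348.5°, groundspeed 213.5 kt
Leg 2: desired track 39.5°; wind correction -3.5° → command heading 36.0°, groundspeed 225.0 kt
Leg 3: desired track 42.6°; wind correction -3.5° → command heading 39.1°, groundspeed 225.7 kt
Leg 4: desired track 318.7°; wind correction -1.7° → command heading 317.0°, groundspeed 208.1 kt

Leg 1: heading=348.5°, groundspeed=213.5 kt
Leg 2: heading=36.0°, groundspeed=225.0 kt
Leg 3: heading=39.1°, groundspeed=225.7 kt
Leg 4: heading=317.0°, groundspeed=208.1 kt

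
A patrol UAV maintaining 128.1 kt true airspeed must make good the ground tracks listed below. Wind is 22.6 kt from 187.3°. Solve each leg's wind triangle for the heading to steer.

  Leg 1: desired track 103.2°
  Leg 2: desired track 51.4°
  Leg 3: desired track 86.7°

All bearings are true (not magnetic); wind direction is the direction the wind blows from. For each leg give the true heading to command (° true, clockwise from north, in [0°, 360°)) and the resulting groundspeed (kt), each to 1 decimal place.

Leg 1: heading=113.3°, groundspeed=123.8 kt
Leg 2: heading=58.5°, groundspeed=143.4 kt
Leg 3: heading=96.7°, groundspeed=130.3 kt

Leg 1: desired track 103.2°; wind correction +10.1° → command heading 113.3°, groundspeed 123.8 kt
Leg 2: desired track 51.4°; wind correction +7.1° → command heading 58.5°, groundspeed 143.4 kt
Leg 3: desired track 86.7°; wind correction +10.0° → command heading 96.7°, groundspeed 130.3 kt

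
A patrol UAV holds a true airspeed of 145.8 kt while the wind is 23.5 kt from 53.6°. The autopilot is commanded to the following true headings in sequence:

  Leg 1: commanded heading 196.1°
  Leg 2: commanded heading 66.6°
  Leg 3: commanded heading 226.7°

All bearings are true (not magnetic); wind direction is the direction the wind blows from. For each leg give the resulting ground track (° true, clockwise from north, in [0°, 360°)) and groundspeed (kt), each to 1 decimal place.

Leg 1: track=201.1°, groundspeed=165.1 kt
Leg 2: track=69.1°, groundspeed=123.0 kt
Leg 3: track=227.7°, groundspeed=169.2 kt

Leg 1: heading 196.1°; drift +5.0° → track 201.1°, groundspeed 165.1 kt
Leg 2: heading 66.6°; drift +2.5° → track 69.1°, groundspeed 123.0 kt
Leg 3: heading 226.7°; drift +1.0° → track 227.7°, groundspeed 169.2 kt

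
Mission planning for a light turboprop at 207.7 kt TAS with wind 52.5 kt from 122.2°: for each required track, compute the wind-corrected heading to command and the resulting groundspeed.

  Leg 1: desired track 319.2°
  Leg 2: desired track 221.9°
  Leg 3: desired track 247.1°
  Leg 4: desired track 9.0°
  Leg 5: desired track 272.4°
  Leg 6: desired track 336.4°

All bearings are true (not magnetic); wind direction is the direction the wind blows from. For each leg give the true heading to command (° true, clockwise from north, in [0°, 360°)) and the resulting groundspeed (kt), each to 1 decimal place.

Leg 1: heading=323.4°, groundspeed=257.3 kt
Leg 2: heading=207.5°, groundspeed=210.0 kt
Leg 3: heading=235.1°, groundspeed=233.2 kt
Leg 4: heading=22.4°, groundspeed=222.7 kt
Leg 5: heading=265.2°, groundspeed=251.6 kt
Leg 6: heading=344.6°, groundspeed=249.0 kt

Leg 1: desired track 319.2°; wind correction +4.2° → command heading 323.4°, groundspeed 257.3 kt
Leg 2: desired track 221.9°; wind correction -14.4° → command heading 207.5°, groundspeed 210.0 kt
Leg 3: desired track 247.1°; wind correction -12.0° → command heading 235.1°, groundspeed 233.2 kt
Leg 4: desired track 9.0°; wind correction +13.4° → command heading 22.4°, groundspeed 222.7 kt
Leg 5: desired track 272.4°; wind correction -7.2° → command heading 265.2°, groundspeed 251.6 kt
Leg 6: desired track 336.4°; wind correction +8.2° → command heading 344.6°, groundspeed 249.0 kt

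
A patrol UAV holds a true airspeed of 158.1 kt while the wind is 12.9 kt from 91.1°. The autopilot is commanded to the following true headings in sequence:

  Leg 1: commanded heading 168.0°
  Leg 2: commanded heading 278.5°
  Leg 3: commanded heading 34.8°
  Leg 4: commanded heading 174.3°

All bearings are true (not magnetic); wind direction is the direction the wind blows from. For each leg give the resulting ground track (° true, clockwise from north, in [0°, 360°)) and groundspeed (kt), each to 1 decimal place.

Leg 1: heading 168.0°; drift +4.6° → track 172.6°, groundspeed 155.7 kt
Leg 2: heading 278.5°; drift -0.6° → track 277.9°, groundspeed 170.9 kt
Leg 3: heading 34.8°; drift -4.1° → track 30.7°, groundspeed 151.3 kt
Leg 4: heading 174.3°; drift +4.7° → track 179.0°, groundspeed 157.1 kt

Leg 1: track=172.6°, groundspeed=155.7 kt
Leg 2: track=277.9°, groundspeed=170.9 kt
Leg 3: track=30.7°, groundspeed=151.3 kt
Leg 4: track=179.0°, groundspeed=157.1 kt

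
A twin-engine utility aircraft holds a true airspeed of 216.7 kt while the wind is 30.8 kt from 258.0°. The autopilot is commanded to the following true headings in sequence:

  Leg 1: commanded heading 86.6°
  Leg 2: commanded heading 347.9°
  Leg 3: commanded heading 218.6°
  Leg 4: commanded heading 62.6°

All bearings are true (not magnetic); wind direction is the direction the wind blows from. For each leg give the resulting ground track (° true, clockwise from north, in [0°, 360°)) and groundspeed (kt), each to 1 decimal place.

Leg 1: heading 86.6°; drift -1.1° → track 85.5°, groundspeed 247.2 kt
Leg 2: heading 347.9°; drift +8.1° → track 356.0°, groundspeed 218.8 kt
Leg 3: heading 218.6°; drift -5.8° → track 212.8°, groundspeed 193.9 kt
Leg 4: heading 62.6°; drift +1.9° → track 64.5°, groundspeed 246.5 kt

Leg 1: track=85.5°, groundspeed=247.2 kt
Leg 2: track=356.0°, groundspeed=218.8 kt
Leg 3: track=212.8°, groundspeed=193.9 kt
Leg 4: track=64.5°, groundspeed=246.5 kt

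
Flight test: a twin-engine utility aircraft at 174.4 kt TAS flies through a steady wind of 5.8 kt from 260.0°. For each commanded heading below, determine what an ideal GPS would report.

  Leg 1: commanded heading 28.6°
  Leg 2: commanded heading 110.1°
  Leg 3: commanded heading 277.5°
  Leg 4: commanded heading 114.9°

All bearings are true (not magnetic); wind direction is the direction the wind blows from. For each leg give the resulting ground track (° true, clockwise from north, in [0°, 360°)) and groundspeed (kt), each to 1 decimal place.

Leg 1: track=30.1°, groundspeed=178.1 kt
Leg 2: track=109.2°, groundspeed=179.4 kt
Leg 3: track=278.1°, groundspeed=168.9 kt
Leg 4: track=113.8°, groundspeed=179.2 kt

Leg 1: heading 28.6°; drift +1.5° → track 30.1°, groundspeed 178.1 kt
Leg 2: heading 110.1°; drift -0.9° → track 109.2°, groundspeed 179.4 kt
Leg 3: heading 277.5°; drift +0.6° → track 278.1°, groundspeed 168.9 kt
Leg 4: heading 114.9°; drift -1.1° → track 113.8°, groundspeed 179.2 kt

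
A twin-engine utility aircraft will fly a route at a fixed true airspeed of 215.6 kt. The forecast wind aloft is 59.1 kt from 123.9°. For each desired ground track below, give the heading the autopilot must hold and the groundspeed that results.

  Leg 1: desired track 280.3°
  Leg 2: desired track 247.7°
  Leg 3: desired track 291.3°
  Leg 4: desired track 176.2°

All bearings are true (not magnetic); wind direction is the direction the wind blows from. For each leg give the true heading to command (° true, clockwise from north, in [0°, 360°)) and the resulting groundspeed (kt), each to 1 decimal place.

Leg 1: heading=274.0°, groundspeed=268.5 kt
Leg 2: heading=234.5°, groundspeed=242.8 kt
Leg 3: heading=287.9°, groundspeed=272.9 kt
Leg 4: heading=163.7°, groundspeed=174.3 kt

Leg 1: desired track 280.3°; wind correction -6.3° → command heading 274.0°, groundspeed 268.5 kt
Leg 2: desired track 247.7°; wind correction -13.2° → command heading 234.5°, groundspeed 242.8 kt
Leg 3: desired track 291.3°; wind correction -3.4° → command heading 287.9°, groundspeed 272.9 kt
Leg 4: desired track 176.2°; wind correction -12.5° → command heading 163.7°, groundspeed 174.3 kt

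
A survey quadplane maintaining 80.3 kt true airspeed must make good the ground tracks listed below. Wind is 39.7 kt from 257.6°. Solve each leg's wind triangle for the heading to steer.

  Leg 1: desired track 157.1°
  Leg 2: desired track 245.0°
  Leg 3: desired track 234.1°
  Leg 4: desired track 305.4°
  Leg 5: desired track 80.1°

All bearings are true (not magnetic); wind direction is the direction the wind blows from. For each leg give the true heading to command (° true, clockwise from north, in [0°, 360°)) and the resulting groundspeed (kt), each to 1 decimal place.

Leg 1: desired track 157.1°; wind correction +29.1° → command heading 186.2°, groundspeed 77.4 kt
Leg 2: desired track 245.0°; wind correction +6.2° → command heading 251.2°, groundspeed 41.1 kt
Leg 3: desired track 234.1°; wind correction +11.4° → command heading 245.5°, groundspeed 42.3 kt
Leg 4: desired track 305.4°; wind correction -21.5° → command heading 283.9°, groundspeed 48.1 kt
Leg 5: desired track 80.1°; wind correction +1.2° → command heading 81.3°, groundspeed 119.9 kt

Leg 1: heading=186.2°, groundspeed=77.4 kt
Leg 2: heading=251.2°, groundspeed=41.1 kt
Leg 3: heading=245.5°, groundspeed=42.3 kt
Leg 4: heading=283.9°, groundspeed=48.1 kt
Leg 5: heading=81.3°, groundspeed=119.9 kt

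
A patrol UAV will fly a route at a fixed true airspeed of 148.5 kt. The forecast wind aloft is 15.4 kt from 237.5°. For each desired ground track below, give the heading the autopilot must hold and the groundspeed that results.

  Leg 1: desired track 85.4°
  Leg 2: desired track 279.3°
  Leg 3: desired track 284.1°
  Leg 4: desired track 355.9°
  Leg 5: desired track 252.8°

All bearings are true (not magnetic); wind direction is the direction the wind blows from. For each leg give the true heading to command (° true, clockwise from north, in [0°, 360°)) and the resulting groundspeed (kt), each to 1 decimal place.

Leg 1: desired track 85.4°; wind correction +2.8° → command heading 88.2°, groundspeed 161.9 kt
Leg 2: desired track 279.3°; wind correction -4.0° → command heading 275.3°, groundspeed 136.7 kt
Leg 3: desired track 284.1°; wind correction -4.3° → command heading 279.8°, groundspeed 137.5 kt
Leg 4: desired track 355.9°; wind correction -5.2° → command heading 350.7°, groundspeed 155.2 kt
Leg 5: desired track 252.8°; wind correction -1.6° → command heading 251.2°, groundspeed 133.6 kt

Leg 1: heading=88.2°, groundspeed=161.9 kt
Leg 2: heading=275.3°, groundspeed=136.7 kt
Leg 3: heading=279.8°, groundspeed=137.5 kt
Leg 4: heading=350.7°, groundspeed=155.2 kt
Leg 5: heading=251.2°, groundspeed=133.6 kt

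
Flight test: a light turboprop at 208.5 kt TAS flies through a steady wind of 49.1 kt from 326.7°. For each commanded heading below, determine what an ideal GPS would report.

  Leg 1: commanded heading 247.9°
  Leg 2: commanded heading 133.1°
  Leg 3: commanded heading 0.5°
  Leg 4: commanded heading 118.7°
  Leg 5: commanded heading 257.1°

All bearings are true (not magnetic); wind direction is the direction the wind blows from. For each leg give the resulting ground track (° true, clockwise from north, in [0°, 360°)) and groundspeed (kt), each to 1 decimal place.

Leg 1: track=234.3°, groundspeed=204.7 kt
Leg 2: track=135.7°, groundspeed=256.5 kt
Leg 3: track=9.8°, groundspeed=169.9 kt
Leg 4: track=123.9°, groundspeed=252.9 kt
Leg 5: track=243.6°, groundspeed=196.8 kt

Leg 1: heading 247.9°; drift -13.6° → track 234.3°, groundspeed 204.7 kt
Leg 2: heading 133.1°; drift +2.6° → track 135.7°, groundspeed 256.5 kt
Leg 3: heading 0.5°; drift +9.3° → track 9.8°, groundspeed 169.9 kt
Leg 4: heading 118.7°; drift +5.2° → track 123.9°, groundspeed 252.9 kt
Leg 5: heading 257.1°; drift -13.5° → track 243.6°, groundspeed 196.8 kt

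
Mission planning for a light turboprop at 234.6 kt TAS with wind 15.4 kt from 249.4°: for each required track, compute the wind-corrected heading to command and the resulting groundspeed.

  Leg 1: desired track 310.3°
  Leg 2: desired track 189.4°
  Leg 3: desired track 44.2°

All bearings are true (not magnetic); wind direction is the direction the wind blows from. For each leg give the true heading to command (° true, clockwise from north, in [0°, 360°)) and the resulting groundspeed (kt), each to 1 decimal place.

Leg 1: heading=307.0°, groundspeed=226.7 kt
Leg 2: heading=192.7°, groundspeed=226.5 kt
Leg 3: heading=42.6°, groundspeed=248.4 kt

Leg 1: desired track 310.3°; wind correction -3.3° → command heading 307.0°, groundspeed 226.7 kt
Leg 2: desired track 189.4°; wind correction +3.3° → command heading 192.7°, groundspeed 226.5 kt
Leg 3: desired track 44.2°; wind correction -1.6° → command heading 42.6°, groundspeed 248.4 kt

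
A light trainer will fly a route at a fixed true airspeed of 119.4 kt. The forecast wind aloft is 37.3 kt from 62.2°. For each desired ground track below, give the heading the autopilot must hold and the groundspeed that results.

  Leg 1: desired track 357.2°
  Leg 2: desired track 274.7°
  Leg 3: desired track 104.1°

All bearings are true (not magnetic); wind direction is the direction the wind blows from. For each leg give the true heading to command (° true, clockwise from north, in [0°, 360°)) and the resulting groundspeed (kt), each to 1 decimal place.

Leg 1: desired track 357.2°; wind correction +16.4° → command heading 13.6°, groundspeed 98.8 kt
Leg 2: desired track 274.7°; wind correction +9.7° → command heading 284.4°, groundspeed 149.2 kt
Leg 3: desired track 104.1°; wind correction -12.0° → command heading 92.1°, groundspeed 89.0 kt

Leg 1: heading=13.6°, groundspeed=98.8 kt
Leg 2: heading=284.4°, groundspeed=149.2 kt
Leg 3: heading=92.1°, groundspeed=89.0 kt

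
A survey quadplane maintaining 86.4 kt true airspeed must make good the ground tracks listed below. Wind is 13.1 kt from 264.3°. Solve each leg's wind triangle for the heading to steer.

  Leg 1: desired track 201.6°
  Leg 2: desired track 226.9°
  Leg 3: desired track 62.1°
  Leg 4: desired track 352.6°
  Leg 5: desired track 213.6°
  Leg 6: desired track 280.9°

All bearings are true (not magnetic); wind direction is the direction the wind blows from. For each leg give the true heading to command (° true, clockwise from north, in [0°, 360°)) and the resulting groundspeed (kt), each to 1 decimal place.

Leg 1: heading=209.3°, groundspeed=79.6 kt
Leg 2: heading=232.2°, groundspeed=75.6 kt
Leg 3: heading=58.8°, groundspeed=98.4 kt
Leg 4: heading=343.9°, groundspeed=85.0 kt
Leg 5: heading=220.3°, groundspeed=77.5 kt
Leg 6: heading=278.4°, groundspeed=73.8 kt

Leg 1: desired track 201.6°; wind correction +7.7° → command heading 209.3°, groundspeed 79.6 kt
Leg 2: desired track 226.9°; wind correction +5.3° → command heading 232.2°, groundspeed 75.6 kt
Leg 3: desired track 62.1°; wind correction -3.3° → command heading 58.8°, groundspeed 98.4 kt
Leg 4: desired track 352.6°; wind correction -8.7° → command heading 343.9°, groundspeed 85.0 kt
Leg 5: desired track 213.6°; wind correction +6.7° → command heading 220.3°, groundspeed 77.5 kt
Leg 6: desired track 280.9°; wind correction -2.5° → command heading 278.4°, groundspeed 73.8 kt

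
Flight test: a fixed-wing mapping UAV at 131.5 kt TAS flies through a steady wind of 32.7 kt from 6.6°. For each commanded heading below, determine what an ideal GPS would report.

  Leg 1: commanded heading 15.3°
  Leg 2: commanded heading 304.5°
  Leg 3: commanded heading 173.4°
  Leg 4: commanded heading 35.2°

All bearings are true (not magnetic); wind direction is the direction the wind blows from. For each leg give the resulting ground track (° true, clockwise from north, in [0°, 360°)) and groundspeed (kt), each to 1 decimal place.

Leg 1: track=18.2°, groundspeed=99.3 kt
Leg 2: track=290.5°, groundspeed=119.7 kt
Leg 3: track=176.0°, groundspeed=163.5 kt
Leg 4: track=43.9°, groundspeed=104.0 kt

Leg 1: heading 15.3°; drift +2.9° → track 18.2°, groundspeed 99.3 kt
Leg 2: heading 304.5°; drift -14.0° → track 290.5°, groundspeed 119.7 kt
Leg 3: heading 173.4°; drift +2.6° → track 176.0°, groundspeed 163.5 kt
Leg 4: heading 35.2°; drift +8.7° → track 43.9°, groundspeed 104.0 kt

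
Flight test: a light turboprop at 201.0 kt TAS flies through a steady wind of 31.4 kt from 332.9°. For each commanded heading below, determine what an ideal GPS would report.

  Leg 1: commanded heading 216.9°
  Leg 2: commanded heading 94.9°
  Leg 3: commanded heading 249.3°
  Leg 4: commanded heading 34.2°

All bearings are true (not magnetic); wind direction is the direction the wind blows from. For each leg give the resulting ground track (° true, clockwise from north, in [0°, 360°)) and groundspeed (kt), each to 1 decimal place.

Leg 1: heading 216.9°; drift -7.5° → track 209.4°, groundspeed 216.6 kt
Leg 2: heading 94.9°; drift +7.0° → track 101.9°, groundspeed 219.3 kt
Leg 3: heading 249.3°; drift -9.0° → track 240.3°, groundspeed 199.9 kt
Leg 4: heading 34.2°; drift +8.4° → track 42.6°, groundspeed 187.9 kt

Leg 1: track=209.4°, groundspeed=216.6 kt
Leg 2: track=101.9°, groundspeed=219.3 kt
Leg 3: track=240.3°, groundspeed=199.9 kt
Leg 4: track=42.6°, groundspeed=187.9 kt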